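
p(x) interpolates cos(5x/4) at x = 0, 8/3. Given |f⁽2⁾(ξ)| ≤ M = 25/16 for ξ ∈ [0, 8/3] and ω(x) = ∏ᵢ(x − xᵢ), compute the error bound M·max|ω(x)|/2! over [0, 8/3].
25/18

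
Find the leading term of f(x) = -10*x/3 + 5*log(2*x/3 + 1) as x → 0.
-10*x**2/9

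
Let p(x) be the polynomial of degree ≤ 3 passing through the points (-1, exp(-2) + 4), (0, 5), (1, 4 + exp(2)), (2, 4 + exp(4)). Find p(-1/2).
(5 + (-5*exp(2) + exp(4) + 79)*exp(2))*exp(-2)/16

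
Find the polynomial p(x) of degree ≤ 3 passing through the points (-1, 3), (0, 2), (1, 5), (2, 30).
3*x**3 + 2*x**2 - 2*x + 2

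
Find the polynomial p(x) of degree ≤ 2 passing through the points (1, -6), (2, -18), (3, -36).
-3*x**2 - 3*x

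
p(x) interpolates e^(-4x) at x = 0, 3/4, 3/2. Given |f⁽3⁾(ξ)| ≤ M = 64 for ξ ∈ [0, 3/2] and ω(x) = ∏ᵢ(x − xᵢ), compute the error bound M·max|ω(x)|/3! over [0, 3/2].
sqrt(3)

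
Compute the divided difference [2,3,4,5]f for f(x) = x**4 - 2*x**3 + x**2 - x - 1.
12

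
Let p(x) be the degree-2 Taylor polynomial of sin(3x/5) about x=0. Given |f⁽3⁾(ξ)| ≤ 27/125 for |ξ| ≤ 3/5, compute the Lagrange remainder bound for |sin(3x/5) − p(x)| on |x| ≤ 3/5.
243/31250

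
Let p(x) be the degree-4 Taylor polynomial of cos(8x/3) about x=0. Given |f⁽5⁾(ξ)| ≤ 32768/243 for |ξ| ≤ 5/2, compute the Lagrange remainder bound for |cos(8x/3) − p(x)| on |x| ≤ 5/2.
80000/729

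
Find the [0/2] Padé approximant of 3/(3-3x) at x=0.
1/(1 - x)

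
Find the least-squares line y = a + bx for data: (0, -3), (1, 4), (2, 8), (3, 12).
a = -21/10, b = 49/10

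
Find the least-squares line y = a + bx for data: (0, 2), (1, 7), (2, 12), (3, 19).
a = 8/5, b = 28/5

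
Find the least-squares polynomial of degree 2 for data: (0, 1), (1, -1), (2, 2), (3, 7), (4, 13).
4/7 + (-68/35)x + (9/7)x²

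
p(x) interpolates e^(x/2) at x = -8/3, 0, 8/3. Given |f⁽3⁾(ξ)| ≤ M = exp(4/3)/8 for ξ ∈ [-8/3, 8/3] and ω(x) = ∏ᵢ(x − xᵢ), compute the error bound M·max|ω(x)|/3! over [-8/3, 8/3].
64*sqrt(3)*exp(4/3)/729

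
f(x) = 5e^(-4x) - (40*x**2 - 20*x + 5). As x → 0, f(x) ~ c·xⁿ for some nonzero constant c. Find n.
3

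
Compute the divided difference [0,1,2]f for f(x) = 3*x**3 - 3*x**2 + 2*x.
6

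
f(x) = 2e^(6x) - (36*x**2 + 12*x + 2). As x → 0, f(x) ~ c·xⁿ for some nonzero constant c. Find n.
3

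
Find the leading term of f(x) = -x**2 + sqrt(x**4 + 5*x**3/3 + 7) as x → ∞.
5*x/6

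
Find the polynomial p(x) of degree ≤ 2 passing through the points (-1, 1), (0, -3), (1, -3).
2*x**2 - 2*x - 3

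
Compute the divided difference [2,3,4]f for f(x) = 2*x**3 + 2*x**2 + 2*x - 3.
20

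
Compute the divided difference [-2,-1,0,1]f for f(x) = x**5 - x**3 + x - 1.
4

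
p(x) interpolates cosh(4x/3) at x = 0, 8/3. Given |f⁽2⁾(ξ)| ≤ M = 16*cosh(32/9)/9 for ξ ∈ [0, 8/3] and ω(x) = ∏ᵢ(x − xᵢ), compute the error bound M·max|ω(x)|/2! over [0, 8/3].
128*cosh(32/9)/81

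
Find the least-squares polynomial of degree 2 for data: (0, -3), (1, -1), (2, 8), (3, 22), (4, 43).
-107/35 + (-11/14)x + (43/14)x²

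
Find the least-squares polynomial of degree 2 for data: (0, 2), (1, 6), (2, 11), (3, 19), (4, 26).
66/35 + (247/70)x + (9/14)x²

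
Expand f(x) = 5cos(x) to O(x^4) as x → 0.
5 - 5*x**2/2 + O(x**4)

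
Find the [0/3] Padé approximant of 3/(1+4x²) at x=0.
3/(4*x**2 + 1)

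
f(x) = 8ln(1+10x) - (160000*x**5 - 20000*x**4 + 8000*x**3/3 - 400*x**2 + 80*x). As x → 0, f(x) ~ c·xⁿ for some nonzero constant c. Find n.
6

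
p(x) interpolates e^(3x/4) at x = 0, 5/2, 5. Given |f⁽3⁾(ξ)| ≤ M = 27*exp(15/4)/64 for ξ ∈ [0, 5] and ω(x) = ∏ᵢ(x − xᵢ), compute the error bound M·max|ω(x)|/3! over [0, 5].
125*sqrt(3)*exp(15/4)/512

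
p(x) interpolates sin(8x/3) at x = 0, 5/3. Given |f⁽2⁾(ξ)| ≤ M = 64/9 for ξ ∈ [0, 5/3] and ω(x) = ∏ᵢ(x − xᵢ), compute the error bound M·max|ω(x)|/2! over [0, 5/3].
200/81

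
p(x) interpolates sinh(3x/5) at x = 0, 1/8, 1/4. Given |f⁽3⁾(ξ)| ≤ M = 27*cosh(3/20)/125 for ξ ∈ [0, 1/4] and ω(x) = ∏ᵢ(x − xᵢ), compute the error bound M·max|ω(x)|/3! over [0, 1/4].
sqrt(3)*cosh(3/20)/64000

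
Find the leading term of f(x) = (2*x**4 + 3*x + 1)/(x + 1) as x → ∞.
2*x**3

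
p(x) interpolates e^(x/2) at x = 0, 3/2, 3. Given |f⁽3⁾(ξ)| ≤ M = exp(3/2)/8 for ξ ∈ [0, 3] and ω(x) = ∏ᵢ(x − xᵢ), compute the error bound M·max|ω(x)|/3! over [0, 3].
sqrt(3)*exp(3/2)/64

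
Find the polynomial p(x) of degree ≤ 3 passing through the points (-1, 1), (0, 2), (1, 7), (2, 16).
2*x**2 + 3*x + 2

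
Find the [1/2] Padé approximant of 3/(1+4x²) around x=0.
3/(4*x**2 + 1)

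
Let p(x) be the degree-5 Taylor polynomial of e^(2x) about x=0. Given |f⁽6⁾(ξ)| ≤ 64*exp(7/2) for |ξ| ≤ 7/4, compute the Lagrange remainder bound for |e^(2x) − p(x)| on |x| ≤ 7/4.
117649*exp(7/2)/46080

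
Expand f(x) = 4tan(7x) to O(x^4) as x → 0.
28*x + 1372*x**3/3 + O(x**4)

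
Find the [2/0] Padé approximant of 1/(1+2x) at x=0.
4*x**2 - 2*x + 1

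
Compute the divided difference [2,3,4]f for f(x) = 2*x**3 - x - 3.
18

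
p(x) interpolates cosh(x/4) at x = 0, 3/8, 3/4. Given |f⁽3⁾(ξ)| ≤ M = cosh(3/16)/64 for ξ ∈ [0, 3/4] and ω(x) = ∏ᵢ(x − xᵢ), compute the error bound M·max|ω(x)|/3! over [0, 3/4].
sqrt(3)*cosh(3/16)/32768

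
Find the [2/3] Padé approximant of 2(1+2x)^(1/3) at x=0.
(28*x**2/9 + 16*x/3 + 2)/(-4*x**3/81 + 2*x**2/3 + 2*x + 1)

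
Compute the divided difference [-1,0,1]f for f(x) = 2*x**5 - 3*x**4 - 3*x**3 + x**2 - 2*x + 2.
-2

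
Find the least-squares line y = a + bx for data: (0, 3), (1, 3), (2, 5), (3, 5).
a = 14/5, b = 4/5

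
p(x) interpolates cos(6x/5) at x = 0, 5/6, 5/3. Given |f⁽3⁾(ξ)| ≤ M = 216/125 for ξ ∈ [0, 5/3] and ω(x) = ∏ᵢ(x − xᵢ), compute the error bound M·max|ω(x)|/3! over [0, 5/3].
sqrt(3)/27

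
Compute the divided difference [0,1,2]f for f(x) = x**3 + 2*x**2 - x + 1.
5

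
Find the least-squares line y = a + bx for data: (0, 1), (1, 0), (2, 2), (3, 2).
a = 1/2, b = 1/2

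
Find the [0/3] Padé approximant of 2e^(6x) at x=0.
2/(-36*x**3 + 18*x**2 - 6*x + 1)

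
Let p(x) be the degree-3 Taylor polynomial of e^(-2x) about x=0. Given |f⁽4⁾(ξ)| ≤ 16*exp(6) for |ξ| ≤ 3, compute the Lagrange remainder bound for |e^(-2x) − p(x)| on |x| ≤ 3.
54*exp(6)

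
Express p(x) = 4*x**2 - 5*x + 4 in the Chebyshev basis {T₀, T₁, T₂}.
(6)T₀ + (-5)T₁ + (2)T₂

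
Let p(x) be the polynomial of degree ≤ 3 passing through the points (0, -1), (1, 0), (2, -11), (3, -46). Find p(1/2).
1/4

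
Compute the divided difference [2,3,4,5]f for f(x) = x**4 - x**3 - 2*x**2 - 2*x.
13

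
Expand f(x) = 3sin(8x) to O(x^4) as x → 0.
24*x - 256*x**3 + O(x**4)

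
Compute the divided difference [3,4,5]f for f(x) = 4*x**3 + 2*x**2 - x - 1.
50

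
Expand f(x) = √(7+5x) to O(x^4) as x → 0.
sqrt(7) + 5*sqrt(7)*x/14 - 25*sqrt(7)*x**2/392 + 125*sqrt(7)*x**3/5488 + O(x**4)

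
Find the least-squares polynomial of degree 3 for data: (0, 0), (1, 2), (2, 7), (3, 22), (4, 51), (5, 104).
-1/14 + (251/84)x + (-13/7)x² + (13/12)x³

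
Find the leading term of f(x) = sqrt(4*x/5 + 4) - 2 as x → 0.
x/5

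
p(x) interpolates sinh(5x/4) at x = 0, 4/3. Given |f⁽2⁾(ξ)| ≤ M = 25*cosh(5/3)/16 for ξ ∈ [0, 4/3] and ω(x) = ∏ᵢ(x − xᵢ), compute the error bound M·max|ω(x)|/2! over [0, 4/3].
25*cosh(5/3)/72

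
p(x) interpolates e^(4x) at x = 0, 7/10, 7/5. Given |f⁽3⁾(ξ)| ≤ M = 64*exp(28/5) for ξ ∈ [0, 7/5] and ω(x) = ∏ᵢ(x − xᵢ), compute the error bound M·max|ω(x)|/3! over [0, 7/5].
2744*sqrt(3)*exp(28/5)/3375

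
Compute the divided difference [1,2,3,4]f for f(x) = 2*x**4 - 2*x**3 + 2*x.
18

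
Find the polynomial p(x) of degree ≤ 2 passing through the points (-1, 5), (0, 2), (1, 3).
2*x**2 - x + 2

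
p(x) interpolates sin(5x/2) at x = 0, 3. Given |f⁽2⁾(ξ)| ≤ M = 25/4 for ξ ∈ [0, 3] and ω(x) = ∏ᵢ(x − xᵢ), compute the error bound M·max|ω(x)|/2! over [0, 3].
225/32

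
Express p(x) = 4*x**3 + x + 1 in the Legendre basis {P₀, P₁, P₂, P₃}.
P₀ + (17/5)P₁ + (8/5)P₃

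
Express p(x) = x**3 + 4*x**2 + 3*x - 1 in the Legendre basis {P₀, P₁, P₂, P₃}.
(1/3)P₀ + (18/5)P₁ + (8/3)P₂ + (2/5)P₃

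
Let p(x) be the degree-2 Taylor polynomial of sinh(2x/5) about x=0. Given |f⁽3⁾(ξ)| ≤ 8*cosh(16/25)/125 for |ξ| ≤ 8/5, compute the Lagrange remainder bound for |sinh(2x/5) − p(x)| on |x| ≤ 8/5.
2048*cosh(16/25)/46875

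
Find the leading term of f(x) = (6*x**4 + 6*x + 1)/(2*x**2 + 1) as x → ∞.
3*x**2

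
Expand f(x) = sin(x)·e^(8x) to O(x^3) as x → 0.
x + 8*x**2 + O(x**3)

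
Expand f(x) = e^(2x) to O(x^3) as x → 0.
1 + 2*x + 2*x**2 + O(x**3)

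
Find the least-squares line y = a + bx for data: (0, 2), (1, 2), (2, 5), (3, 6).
a = 3/2, b = 3/2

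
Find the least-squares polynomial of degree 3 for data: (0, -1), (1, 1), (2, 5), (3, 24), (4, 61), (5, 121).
-2/3 + (-13/126)x + (-8/21)x² + (19/18)x³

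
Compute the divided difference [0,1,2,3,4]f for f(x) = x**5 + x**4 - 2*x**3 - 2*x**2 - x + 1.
11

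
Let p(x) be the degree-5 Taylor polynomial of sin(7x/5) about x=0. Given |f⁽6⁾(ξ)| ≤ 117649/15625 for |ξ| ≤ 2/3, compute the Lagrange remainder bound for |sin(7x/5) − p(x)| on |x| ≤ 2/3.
470596/512578125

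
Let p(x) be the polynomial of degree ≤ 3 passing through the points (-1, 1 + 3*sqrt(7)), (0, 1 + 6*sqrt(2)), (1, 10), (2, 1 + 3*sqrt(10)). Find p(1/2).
-3*sqrt(10)/16 - 3*sqrt(7)/16 + 27*sqrt(2)/8 + 97/16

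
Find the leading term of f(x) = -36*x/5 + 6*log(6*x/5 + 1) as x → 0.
-108*x**2/25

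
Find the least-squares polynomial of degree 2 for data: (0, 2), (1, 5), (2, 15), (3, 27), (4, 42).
53/35 + (97/35)x + (13/7)x²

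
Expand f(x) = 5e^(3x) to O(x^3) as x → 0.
5 + 15*x + 45*x**2/2 + O(x**3)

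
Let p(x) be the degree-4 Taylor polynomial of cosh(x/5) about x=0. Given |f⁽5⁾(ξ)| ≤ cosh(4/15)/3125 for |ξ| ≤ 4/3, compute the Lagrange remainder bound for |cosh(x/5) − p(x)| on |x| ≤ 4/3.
128*cosh(4/15)/11390625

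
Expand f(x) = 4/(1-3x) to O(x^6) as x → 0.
4 + 12*x + 36*x**2 + 108*x**3 + 324*x**4 + 972*x**5 + O(x**6)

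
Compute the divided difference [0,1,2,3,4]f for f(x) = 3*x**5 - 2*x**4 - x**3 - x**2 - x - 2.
28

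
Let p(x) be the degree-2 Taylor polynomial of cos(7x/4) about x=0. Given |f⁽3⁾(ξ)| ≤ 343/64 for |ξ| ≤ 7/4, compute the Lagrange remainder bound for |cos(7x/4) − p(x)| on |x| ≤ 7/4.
117649/24576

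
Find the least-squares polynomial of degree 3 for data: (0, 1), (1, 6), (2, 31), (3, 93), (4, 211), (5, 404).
58/63 + (713/378)x + (47/126)x² + (83/27)x³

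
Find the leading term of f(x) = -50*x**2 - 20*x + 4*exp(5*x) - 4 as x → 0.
250*x**3/3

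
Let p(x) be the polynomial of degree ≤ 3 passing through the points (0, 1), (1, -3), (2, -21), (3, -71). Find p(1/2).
-3/8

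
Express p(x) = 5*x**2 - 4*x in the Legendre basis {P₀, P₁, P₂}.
(5/3)P₀ + (-4)P₁ + (10/3)P₂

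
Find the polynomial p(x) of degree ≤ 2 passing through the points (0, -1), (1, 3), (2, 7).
4*x - 1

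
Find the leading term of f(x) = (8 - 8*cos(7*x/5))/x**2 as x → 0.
196/25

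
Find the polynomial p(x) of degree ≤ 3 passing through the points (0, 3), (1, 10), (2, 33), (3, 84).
2*x**3 + 2*x**2 + 3*x + 3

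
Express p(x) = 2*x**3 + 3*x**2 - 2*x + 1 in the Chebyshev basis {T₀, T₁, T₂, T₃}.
(5/2)T₀ + (-1/2)T₁ + (3/2)T₂ + (1/2)T₃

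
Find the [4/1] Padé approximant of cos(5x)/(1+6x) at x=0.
(625*x**4/24 - 25*x**2/2 + 1)/(6*x + 1)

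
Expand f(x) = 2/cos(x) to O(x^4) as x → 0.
2 + x**2 + O(x**4)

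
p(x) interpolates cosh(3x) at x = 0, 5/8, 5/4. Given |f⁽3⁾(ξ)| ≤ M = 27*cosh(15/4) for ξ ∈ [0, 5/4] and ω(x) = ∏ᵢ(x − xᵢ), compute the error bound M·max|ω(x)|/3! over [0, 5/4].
125*sqrt(3)*cosh(15/4)/512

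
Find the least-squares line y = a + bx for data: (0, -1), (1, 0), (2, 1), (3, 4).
a = -7/5, b = 8/5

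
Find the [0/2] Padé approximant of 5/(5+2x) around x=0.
1/(2*x/5 + 1)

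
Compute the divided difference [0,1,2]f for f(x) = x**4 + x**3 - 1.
10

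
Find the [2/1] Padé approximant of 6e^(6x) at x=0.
(36*x**2 + 24*x + 6)/(1 - 2*x)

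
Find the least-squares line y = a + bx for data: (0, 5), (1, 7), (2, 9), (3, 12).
a = 24/5, b = 23/10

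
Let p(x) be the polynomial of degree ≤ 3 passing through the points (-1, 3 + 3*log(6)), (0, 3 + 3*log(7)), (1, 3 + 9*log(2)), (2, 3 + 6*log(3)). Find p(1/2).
3 + log(112*2**(7/8)*3**(7/16)*7**(11/16)/3)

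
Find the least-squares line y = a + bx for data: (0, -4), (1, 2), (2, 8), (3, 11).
a = -17/5, b = 51/10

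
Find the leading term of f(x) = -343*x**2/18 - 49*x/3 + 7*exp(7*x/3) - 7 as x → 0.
2401*x**3/162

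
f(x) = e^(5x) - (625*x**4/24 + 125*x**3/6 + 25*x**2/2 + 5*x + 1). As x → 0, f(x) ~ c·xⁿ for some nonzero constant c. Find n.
5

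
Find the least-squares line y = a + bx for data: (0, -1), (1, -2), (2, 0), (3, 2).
a = -19/10, b = 11/10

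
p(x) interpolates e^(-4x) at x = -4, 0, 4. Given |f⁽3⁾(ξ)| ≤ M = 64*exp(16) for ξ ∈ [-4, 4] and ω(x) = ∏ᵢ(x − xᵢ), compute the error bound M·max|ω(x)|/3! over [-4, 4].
4096*sqrt(3)*exp(16)/27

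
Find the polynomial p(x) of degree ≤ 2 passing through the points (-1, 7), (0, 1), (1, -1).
2*x**2 - 4*x + 1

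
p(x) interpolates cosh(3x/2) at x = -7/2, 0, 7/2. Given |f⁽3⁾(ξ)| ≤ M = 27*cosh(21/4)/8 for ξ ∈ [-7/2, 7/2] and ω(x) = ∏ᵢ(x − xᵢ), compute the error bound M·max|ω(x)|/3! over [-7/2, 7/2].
343*sqrt(3)*cosh(21/4)/64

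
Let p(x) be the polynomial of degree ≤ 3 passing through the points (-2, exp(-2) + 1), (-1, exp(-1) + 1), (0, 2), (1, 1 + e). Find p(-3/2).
(5 + 15*e + (e + 11)*exp(2))*exp(-2)/16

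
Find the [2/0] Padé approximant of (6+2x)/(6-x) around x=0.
x**2/12 + x/2 + 1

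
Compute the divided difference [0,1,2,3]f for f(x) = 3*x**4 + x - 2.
18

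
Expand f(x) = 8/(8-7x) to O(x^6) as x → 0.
1 + 7*x/8 + 49*x**2/64 + 343*x**3/512 + 2401*x**4/4096 + 16807*x**5/32768 + O(x**6)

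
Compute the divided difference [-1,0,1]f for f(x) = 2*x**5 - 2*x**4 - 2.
-2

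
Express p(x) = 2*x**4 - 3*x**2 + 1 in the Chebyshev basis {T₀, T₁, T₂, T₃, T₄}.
(1/4)T₀ + (-1/2)T₂ + (1/4)T₄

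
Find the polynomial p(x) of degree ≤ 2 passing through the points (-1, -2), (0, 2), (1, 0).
-3*x**2 + x + 2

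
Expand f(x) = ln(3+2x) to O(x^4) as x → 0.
log(3) + 2*x/3 - 2*x**2/9 + 8*x**3/81 + O(x**4)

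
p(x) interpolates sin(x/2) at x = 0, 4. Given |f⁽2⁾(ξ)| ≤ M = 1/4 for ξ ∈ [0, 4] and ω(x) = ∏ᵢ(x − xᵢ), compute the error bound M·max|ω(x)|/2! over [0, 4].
1/2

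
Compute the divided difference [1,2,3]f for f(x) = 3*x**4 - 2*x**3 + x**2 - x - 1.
64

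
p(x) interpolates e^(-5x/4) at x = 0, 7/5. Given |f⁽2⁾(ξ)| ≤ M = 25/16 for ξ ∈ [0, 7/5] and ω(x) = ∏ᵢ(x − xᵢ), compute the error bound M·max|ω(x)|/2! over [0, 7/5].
49/128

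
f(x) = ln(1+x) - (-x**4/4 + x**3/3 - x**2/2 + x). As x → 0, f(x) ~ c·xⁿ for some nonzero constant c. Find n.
5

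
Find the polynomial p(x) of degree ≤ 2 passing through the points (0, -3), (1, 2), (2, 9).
x**2 + 4*x - 3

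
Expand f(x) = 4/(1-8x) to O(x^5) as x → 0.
4 + 32*x + 256*x**2 + 2048*x**3 + 16384*x**4 + O(x**5)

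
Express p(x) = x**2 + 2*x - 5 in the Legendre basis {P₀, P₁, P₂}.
(-14/3)P₀ + (2)P₁ + (2/3)P₂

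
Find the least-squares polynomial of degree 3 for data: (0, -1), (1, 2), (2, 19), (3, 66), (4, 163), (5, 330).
-73/63 + (713/189)x + (-205/63)x² + (85/27)x³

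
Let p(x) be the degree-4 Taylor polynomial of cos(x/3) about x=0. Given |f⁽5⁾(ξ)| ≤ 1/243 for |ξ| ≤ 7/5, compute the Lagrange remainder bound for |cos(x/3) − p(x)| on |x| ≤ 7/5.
16807/91125000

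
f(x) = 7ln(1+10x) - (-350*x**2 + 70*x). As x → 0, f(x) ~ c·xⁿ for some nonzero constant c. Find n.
3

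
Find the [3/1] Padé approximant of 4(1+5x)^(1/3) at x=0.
(-500*x**3/81 + 100*x**2/9 + 20*x + 4)/(10*x/3 + 1)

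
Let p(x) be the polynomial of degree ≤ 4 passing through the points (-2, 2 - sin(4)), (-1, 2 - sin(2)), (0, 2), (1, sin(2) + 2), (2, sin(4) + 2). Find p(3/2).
5*sin(4)/16 + 7*sin(2)/8 + 2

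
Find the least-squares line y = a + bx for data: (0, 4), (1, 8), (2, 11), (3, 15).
a = 41/10, b = 18/5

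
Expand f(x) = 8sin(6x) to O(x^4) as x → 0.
48*x - 288*x**3 + O(x**4)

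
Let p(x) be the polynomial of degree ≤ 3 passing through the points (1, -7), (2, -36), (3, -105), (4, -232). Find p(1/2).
-15/8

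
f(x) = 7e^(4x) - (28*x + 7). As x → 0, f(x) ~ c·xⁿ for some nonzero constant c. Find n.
2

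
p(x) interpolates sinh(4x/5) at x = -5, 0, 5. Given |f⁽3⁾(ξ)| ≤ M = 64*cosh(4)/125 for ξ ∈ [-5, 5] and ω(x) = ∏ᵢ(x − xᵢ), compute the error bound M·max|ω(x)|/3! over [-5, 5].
64*sqrt(3)*cosh(4)/27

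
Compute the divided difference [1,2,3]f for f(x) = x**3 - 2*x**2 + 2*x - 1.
4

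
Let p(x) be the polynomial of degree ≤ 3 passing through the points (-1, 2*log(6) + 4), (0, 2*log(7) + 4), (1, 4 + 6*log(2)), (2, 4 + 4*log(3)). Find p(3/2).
4 + log(96*2**(3/4)*21**(3/8)/7)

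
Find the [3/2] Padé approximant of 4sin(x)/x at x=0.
(4 - 7*x**2/15)/(x**2/20 + 1)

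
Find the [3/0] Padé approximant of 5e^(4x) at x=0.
160*x**3/3 + 40*x**2 + 20*x + 5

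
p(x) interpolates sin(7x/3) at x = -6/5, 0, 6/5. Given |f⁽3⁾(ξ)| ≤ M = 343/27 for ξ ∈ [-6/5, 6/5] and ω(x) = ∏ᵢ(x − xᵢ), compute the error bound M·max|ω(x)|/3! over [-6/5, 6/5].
2744*sqrt(3)/3375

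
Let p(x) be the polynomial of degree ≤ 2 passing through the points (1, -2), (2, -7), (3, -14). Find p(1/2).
-1/4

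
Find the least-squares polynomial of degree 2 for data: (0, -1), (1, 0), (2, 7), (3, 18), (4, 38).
-4/5 + (-12/5)x + (3)x²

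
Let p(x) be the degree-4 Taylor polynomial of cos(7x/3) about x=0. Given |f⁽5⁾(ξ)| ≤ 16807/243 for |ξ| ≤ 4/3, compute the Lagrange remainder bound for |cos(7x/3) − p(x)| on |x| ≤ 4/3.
2151296/885735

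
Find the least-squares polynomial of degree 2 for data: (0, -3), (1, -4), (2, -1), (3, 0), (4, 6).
-108/35 + (-43/35)x + (6/7)x²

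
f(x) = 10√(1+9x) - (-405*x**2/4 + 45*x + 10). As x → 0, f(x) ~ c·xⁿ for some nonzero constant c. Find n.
3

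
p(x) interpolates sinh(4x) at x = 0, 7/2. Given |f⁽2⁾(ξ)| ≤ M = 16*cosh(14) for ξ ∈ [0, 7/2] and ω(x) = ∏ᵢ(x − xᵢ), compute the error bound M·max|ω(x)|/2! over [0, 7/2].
49*cosh(14)/2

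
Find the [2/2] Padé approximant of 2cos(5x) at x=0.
(2 - 125*x**2/6)/(25*x**2/12 + 1)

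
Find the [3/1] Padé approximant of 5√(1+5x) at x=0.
(-625*x**3/64 + 375*x**2/16 + 225*x/8 + 5)/(25*x/8 + 1)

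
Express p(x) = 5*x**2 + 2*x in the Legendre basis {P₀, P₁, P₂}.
(5/3)P₀ + (2)P₁ + (10/3)P₂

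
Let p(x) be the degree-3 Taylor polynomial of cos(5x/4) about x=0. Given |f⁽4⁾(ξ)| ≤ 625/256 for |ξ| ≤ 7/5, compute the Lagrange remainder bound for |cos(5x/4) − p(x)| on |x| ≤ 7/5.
2401/6144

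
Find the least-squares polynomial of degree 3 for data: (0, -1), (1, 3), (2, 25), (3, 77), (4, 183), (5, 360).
-79/63 + (1513/378)x + (-493/252)x² + (337/108)x³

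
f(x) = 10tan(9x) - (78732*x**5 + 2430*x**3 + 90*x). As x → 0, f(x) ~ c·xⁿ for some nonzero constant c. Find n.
7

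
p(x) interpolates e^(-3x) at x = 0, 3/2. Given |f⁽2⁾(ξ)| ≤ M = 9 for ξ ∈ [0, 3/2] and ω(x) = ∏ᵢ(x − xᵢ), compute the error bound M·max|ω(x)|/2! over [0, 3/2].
81/32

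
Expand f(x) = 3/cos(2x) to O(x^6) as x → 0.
3 + 6*x**2 + 10*x**4 + O(x**6)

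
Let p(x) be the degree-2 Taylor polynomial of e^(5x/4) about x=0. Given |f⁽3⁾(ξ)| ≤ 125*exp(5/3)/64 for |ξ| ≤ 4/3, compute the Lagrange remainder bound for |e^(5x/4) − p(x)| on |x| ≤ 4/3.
125*exp(5/3)/162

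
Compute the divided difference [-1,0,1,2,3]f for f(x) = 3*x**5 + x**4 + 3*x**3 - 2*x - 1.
16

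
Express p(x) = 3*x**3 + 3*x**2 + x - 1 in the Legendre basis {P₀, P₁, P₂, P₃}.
(14/5)P₁ + (2)P₂ + (6/5)P₃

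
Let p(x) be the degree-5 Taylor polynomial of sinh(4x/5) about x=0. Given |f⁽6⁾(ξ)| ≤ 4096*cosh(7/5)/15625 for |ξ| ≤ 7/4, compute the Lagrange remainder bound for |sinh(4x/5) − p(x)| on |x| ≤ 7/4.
117649*cosh(7/5)/11250000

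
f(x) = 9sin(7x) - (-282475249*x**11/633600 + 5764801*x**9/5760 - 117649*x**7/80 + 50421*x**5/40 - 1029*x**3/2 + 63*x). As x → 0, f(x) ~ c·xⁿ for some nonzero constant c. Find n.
13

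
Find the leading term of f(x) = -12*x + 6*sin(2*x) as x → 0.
-8*x**3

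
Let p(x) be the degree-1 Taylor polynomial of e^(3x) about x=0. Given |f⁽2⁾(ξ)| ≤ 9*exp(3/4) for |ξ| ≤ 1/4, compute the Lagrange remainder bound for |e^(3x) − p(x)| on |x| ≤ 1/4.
9*exp(3/4)/32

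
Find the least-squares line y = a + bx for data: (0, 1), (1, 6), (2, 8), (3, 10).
a = 19/10, b = 29/10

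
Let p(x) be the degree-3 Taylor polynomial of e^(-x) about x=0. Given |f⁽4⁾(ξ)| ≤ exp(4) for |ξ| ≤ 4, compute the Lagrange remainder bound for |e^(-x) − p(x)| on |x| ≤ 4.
32*exp(4)/3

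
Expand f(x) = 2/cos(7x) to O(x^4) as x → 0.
2 + 49*x**2 + O(x**4)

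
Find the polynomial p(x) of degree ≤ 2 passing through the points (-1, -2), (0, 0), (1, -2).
-2*x**2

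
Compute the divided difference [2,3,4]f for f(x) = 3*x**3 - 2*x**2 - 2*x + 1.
25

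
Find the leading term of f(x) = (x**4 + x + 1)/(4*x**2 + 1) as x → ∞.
x**2/4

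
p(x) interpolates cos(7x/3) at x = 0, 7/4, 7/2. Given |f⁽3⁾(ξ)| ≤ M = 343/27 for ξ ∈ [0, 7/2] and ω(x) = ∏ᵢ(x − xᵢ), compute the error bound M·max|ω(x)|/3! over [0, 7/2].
117649*sqrt(3)/46656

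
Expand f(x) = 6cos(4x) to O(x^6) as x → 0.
6 - 48*x**2 + 64*x**4 + O(x**6)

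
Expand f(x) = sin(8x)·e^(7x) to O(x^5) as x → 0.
8*x + 56*x**2 + 332*x**3/3 - 140*x**4 + O(x**5)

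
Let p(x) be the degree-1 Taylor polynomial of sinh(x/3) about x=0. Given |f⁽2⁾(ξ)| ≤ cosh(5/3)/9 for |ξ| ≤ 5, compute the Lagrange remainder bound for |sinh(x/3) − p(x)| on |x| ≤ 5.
25*cosh(5/3)/18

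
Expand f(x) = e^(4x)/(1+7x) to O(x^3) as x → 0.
1 - 3*x + 29*x**2 + O(x**3)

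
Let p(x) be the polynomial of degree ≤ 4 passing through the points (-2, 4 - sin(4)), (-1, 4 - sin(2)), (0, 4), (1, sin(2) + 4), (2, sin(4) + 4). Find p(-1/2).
-5*sin(2)/8 + sin(4)/16 + 4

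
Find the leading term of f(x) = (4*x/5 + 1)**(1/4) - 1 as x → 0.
x/5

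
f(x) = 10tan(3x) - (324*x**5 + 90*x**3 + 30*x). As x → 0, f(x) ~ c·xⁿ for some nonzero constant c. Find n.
7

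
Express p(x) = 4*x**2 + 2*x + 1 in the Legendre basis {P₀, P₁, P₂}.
(7/3)P₀ + (2)P₁ + (8/3)P₂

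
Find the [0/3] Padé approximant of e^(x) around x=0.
1/(-x**3/6 + x**2/2 - x + 1)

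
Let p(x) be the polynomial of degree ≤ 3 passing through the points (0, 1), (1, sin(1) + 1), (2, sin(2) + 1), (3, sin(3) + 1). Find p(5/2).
-5*sin(1)/16 + 5*sin(3)/16 + 15*sin(2)/16 + 1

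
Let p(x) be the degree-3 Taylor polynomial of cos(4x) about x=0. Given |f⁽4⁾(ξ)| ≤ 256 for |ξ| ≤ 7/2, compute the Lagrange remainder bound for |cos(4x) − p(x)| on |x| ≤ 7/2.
4802/3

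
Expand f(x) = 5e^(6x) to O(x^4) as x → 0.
5 + 30*x + 90*x**2 + 180*x**3 + O(x**4)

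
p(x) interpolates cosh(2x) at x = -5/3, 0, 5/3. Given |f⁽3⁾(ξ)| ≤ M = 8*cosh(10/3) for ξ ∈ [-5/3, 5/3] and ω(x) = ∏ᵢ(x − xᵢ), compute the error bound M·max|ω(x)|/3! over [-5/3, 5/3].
1000*sqrt(3)*cosh(10/3)/729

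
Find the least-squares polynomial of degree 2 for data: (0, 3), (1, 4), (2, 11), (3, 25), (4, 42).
97/35 + (-87/70)x + (39/14)x²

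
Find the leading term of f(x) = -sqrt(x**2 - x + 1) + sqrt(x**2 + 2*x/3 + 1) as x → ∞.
5/6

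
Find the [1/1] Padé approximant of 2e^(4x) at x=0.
(4*x + 2)/(1 - 2*x)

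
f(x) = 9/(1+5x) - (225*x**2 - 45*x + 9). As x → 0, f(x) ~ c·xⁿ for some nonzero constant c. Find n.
3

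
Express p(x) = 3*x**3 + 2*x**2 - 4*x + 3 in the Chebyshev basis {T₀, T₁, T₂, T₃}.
(4)T₀ + (-7/4)T₁ + T₂ + (3/4)T₃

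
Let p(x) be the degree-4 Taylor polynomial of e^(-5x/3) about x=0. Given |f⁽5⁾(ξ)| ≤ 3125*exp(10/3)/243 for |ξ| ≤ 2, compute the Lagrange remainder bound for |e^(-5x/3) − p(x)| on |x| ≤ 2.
2500*exp(10/3)/729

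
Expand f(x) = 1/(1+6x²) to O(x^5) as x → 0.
1 - 6*x**2 + 36*x**4 + O(x**5)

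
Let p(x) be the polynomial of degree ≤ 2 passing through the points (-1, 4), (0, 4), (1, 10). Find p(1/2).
25/4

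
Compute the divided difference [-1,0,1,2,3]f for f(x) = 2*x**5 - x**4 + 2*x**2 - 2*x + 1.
9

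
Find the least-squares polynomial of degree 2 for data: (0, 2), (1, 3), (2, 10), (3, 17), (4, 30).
64/35 + (1/7)x + (12/7)x²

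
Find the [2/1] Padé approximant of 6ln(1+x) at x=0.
x*(x + 6)/(2*x/3 + 1)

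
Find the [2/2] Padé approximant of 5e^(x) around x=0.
(5*x**2/12 + 5*x/2 + 5)/(x**2/12 - x/2 + 1)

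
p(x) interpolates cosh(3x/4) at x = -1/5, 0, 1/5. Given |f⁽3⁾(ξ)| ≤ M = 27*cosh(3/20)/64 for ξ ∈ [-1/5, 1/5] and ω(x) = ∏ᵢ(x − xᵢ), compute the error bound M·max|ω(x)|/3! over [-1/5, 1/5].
sqrt(3)*cosh(3/20)/8000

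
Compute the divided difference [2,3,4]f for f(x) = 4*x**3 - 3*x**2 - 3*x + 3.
33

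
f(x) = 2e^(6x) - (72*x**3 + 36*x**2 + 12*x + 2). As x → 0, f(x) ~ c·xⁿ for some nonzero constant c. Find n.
4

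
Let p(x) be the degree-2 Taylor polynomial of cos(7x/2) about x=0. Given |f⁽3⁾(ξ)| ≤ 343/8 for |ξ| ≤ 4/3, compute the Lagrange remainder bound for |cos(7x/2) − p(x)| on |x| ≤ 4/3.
1372/81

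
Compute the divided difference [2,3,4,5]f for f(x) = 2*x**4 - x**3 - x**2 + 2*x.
27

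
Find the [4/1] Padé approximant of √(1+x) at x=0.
(3*x**4/640 - x**3/40 + 9*x**2/40 + 6*x/5 + 1)/(7*x/10 + 1)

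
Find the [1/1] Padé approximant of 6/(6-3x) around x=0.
1/(1 - x/2)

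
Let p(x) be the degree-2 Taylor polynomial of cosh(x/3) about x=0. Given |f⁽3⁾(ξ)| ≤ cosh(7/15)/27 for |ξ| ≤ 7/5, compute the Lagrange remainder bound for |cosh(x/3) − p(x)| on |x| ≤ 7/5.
343*cosh(7/15)/20250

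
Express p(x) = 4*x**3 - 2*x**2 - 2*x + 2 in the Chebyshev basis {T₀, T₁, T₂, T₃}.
T₀ + T₁ - T₂ + T₃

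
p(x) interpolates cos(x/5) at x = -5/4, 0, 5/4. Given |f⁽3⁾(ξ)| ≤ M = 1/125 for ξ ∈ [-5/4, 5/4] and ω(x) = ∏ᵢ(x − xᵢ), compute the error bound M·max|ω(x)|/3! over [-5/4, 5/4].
sqrt(3)/1728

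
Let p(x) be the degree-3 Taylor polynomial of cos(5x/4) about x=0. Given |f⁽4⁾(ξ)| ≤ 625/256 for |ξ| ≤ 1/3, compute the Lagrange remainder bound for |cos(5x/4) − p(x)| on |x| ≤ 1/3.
625/497664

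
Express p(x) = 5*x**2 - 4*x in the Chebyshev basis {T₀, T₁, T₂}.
(5/2)T₀ + (-4)T₁ + (5/2)T₂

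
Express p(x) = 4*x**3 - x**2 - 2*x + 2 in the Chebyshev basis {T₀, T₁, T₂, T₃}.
(3/2)T₀ + T₁ + (-1/2)T₂ + T₃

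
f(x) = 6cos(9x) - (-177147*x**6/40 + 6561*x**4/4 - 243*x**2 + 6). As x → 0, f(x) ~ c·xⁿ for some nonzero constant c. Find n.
8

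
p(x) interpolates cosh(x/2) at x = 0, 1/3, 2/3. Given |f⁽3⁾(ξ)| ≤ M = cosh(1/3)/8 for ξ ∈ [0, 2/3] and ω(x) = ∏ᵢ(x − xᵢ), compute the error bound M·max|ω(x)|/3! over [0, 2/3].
sqrt(3)*cosh(1/3)/5832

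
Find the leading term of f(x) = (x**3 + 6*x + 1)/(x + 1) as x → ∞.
x**2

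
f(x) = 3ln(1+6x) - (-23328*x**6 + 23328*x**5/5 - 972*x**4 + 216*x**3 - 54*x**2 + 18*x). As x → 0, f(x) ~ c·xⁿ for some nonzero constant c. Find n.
7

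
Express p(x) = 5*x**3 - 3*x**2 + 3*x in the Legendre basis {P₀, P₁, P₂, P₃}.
-P₀ + (6)P₁ + (-2)P₂ + (2)P₃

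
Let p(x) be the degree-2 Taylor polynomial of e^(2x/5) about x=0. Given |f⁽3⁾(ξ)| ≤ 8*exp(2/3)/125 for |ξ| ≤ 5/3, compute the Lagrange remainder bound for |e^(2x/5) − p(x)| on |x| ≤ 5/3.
4*exp(2/3)/81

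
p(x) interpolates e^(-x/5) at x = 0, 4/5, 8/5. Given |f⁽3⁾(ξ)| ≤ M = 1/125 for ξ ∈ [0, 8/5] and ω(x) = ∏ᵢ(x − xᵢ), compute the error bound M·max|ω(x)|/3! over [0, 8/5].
64*sqrt(3)/421875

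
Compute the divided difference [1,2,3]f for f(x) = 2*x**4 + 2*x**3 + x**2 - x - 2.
63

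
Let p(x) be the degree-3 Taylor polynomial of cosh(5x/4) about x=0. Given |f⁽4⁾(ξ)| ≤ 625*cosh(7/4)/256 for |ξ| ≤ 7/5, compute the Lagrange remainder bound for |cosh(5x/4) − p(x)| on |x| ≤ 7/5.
2401*cosh(7/4)/6144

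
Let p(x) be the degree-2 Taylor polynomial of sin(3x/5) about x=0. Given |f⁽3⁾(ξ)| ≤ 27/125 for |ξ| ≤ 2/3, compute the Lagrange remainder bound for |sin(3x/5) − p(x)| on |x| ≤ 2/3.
4/375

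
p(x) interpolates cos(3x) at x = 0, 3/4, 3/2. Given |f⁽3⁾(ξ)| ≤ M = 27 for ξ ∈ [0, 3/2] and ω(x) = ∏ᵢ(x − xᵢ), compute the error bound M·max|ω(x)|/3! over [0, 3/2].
27*sqrt(3)/64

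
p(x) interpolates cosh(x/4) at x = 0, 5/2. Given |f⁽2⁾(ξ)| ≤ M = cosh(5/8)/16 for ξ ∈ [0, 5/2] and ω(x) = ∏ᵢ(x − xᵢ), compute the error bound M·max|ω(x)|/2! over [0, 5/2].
25*cosh(5/8)/512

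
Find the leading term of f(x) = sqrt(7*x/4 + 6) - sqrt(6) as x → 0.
7*sqrt(6)*x/48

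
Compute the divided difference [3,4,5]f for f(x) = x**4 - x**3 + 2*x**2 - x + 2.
87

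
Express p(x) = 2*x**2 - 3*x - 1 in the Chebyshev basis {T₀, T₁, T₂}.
(-3)T₁ + T₂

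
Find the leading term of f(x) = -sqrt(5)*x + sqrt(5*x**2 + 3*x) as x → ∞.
3*sqrt(5)/10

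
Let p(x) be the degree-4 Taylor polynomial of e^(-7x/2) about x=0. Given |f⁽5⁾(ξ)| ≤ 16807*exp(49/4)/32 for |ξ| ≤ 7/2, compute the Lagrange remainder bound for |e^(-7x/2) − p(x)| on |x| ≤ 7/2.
282475249*exp(49/4)/122880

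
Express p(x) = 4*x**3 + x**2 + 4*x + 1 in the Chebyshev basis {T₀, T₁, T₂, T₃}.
(3/2)T₀ + (7)T₁ + (1/2)T₂ + T₃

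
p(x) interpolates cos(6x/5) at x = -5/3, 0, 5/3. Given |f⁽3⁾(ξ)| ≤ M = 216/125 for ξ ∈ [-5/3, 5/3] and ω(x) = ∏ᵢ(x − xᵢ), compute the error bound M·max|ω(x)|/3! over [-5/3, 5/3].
8*sqrt(3)/27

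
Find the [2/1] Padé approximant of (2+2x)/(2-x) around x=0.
(x + 1)/(1 - x/2)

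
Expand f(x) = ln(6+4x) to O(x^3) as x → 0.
log(6) + 2*x/3 - 2*x**2/9 + O(x**3)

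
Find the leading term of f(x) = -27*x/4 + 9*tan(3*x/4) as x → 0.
81*x**3/64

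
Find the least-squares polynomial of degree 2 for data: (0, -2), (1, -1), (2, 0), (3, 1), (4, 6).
-58/35 + (-17/35)x + (4/7)x²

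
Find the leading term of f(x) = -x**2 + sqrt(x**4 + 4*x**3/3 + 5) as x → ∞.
2*x/3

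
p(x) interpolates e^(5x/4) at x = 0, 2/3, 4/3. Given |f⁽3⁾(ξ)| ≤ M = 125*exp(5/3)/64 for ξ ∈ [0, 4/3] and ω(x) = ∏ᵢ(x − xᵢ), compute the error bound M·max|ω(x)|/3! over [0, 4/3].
125*sqrt(3)*exp(5/3)/5832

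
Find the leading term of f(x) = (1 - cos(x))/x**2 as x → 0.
1/2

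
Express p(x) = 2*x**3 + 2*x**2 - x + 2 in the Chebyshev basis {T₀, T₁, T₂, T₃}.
(3)T₀ + (1/2)T₁ + T₂ + (1/2)T₃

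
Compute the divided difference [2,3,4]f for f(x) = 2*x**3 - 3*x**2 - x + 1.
15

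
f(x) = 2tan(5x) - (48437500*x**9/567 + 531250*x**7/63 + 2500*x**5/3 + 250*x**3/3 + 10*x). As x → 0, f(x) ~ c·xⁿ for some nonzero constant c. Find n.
11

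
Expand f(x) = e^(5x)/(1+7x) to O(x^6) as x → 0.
1 - 2*x + 53*x**2/2 - 494*x**3/3 + 28289*x**4/24 - 98699*x**5/12 + O(x**6)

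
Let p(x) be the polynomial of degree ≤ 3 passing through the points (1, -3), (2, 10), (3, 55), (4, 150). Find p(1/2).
-25/8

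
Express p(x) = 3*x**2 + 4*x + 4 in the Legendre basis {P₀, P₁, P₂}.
(5)P₀ + (4)P₁ + (2)P₂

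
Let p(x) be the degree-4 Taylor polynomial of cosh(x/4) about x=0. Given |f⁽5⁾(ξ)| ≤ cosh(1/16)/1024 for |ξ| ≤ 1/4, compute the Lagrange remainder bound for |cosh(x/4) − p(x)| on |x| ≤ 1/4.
cosh(1/16)/125829120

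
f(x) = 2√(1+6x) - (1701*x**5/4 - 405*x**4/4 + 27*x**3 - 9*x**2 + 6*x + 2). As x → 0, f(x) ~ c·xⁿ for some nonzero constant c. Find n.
6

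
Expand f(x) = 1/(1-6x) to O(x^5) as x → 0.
1 + 6*x + 36*x**2 + 216*x**3 + 1296*x**4 + O(x**5)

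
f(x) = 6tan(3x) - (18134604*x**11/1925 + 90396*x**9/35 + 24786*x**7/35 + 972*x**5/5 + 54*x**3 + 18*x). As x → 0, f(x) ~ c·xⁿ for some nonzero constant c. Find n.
13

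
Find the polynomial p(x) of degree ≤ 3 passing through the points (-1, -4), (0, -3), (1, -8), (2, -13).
x**3 - 3*x**2 - 3*x - 3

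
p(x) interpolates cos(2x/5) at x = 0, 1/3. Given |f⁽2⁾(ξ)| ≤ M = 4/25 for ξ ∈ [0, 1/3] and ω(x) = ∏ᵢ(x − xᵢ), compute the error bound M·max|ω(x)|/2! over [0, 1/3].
1/450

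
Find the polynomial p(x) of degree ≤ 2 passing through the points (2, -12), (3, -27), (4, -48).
-3*x**2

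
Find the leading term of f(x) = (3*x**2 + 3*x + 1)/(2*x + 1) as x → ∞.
3*x/2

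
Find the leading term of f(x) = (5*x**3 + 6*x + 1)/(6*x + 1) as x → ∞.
5*x**2/6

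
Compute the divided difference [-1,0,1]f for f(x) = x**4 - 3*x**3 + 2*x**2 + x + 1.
3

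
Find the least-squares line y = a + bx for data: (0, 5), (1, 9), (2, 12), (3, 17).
a = 49/10, b = 39/10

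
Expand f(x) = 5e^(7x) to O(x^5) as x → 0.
5 + 35*x + 245*x**2/2 + 1715*x**3/6 + 12005*x**4/24 + O(x**5)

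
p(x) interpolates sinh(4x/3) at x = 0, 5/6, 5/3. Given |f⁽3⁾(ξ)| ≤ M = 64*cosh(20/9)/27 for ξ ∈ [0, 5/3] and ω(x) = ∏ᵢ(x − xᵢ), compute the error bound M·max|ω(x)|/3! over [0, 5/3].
1000*sqrt(3)*cosh(20/9)/19683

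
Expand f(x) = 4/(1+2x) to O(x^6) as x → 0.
4 - 8*x + 16*x**2 - 32*x**3 + 64*x**4 - 128*x**5 + O(x**6)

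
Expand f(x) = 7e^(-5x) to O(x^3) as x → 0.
7 - 35*x + 175*x**2/2 + O(x**3)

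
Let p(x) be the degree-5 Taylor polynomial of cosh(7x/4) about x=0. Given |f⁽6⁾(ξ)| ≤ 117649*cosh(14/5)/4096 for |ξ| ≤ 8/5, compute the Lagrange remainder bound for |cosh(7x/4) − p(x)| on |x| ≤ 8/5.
470596*cosh(14/5)/703125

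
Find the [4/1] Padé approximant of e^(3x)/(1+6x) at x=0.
(34587*x**4/9320 + 1035*x**3/233 + 10503*x**2/2330 + 3492*x/1165 + 1)/(6987*x/1165 + 1)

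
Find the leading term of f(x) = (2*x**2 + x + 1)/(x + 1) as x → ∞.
2*x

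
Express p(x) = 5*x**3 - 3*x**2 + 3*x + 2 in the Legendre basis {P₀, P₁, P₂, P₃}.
P₀ + (6)P₁ + (-2)P₂ + (2)P₃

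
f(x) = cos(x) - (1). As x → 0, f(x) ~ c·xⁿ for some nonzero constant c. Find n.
2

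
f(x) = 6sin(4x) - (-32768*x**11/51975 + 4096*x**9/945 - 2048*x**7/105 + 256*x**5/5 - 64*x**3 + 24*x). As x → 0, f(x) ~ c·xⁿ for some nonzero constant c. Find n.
13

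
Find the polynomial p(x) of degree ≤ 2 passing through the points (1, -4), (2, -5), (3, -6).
-x - 3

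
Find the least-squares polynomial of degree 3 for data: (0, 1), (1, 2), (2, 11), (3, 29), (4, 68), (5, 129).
115/126 + (305/756)x + (5/36)x² + (53/54)x³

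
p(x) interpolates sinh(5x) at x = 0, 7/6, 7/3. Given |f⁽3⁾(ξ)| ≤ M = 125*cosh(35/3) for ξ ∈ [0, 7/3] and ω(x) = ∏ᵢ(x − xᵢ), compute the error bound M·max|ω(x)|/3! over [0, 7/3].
42875*sqrt(3)*cosh(35/3)/5832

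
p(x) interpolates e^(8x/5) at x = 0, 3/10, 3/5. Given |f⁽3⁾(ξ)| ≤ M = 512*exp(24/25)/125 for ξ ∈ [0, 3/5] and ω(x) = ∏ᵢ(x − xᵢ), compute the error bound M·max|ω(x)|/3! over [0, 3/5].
64*sqrt(3)*exp(24/25)/15625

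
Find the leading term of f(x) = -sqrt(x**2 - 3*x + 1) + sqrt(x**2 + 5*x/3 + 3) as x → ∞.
7/3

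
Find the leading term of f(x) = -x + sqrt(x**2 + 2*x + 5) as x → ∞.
1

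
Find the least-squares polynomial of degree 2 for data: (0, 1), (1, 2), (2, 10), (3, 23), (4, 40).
24/35 + (-47/70)x + (37/14)x²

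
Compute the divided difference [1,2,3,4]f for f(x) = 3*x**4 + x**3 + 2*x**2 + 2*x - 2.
31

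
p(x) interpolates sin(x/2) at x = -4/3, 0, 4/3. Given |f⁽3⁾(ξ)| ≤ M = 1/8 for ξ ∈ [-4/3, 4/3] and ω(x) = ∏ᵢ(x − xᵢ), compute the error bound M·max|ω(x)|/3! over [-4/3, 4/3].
8*sqrt(3)/729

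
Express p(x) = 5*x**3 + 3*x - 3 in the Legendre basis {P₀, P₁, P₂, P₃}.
(-3)P₀ + (6)P₁ + (2)P₃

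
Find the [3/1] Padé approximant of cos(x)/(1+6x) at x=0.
(x**3/144 - 427*x**2/852 + x/5112 + 1)/(30673*x/5112 + 1)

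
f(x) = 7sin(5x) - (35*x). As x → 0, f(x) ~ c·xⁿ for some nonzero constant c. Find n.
3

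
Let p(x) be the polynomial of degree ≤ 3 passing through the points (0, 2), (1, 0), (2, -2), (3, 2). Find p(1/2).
11/8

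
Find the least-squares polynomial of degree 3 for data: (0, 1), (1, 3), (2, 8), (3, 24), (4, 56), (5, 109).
47/42 + (337/252)x + (-17/21)x² + (35/36)x³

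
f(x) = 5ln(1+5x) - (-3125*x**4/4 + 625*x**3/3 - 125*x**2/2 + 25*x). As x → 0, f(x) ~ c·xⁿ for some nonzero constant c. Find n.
5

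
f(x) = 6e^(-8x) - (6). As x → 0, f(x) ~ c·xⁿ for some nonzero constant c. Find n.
1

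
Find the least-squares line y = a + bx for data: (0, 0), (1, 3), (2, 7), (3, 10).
a = -1/10, b = 17/5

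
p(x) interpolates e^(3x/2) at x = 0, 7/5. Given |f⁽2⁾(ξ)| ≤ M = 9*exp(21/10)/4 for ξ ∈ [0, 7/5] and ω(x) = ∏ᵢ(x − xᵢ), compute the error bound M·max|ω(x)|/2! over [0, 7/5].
441*exp(21/10)/800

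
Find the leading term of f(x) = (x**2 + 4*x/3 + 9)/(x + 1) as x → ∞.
x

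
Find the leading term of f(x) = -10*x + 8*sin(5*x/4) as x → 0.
-125*x**3/48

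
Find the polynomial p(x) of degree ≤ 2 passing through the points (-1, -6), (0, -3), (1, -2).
-x**2 + 2*x - 3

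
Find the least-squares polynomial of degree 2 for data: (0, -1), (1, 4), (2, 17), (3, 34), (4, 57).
-9/7 + (111/35)x + (20/7)x²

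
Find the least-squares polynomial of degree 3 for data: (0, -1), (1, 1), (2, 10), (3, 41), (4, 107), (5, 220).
-8/9 + (737/378)x + (-659/252)x² + (239/108)x³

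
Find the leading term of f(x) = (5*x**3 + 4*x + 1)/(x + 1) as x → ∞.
5*x**2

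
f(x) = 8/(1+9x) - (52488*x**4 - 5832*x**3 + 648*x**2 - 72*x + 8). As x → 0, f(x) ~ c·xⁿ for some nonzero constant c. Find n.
5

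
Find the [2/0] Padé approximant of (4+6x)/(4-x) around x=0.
7*x**2/16 + 7*x/4 + 1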